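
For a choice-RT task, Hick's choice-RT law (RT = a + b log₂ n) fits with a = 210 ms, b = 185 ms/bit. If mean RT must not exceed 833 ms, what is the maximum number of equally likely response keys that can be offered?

Information budget: (833 − 210)/185 = 3.3676 bits, so n ≤ 2^3.3676 = 10.321 → at most 10.

10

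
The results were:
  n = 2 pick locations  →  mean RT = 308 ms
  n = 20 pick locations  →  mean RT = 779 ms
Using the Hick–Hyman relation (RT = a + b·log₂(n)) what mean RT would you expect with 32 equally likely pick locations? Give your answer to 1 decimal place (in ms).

RT is linear in log₂ n, so two points fix the line:
  b = (779 − 308) / (log₂ 20 − log₂ 2) = 471 / (4.3219 − 1) = 141.785 ms/bit
  a = 308 − 141.785 × 1 = 166.215 ms
Then RT(32) = 166.215 + 141.785 × log₂ 32 = 166.215 + 141.785 × 5 ≈ 875.141 ms.

875.1 ms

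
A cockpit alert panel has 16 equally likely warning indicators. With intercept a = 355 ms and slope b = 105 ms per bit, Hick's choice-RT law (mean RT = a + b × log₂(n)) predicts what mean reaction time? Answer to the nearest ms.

775 ms

log₂(16) = 4 bits, so RT = 355 + 105 × 4 ≈ 775.000 ms.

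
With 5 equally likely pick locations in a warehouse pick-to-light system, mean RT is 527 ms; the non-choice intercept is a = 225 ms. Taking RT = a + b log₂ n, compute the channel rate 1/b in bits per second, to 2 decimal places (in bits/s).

7.69 bits/s

Choice component = 527 − 225 = 302 ms over log₂(5) = 2.3219 bits.
b = 302 / 2.3219 = 130.064 ms/bit, so 1/b = 7.689 bits/s.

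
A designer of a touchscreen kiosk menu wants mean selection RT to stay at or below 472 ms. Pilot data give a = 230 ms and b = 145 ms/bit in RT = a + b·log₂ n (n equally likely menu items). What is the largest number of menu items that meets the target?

3

Information budget: (472 − 230)/145 = 1.6690 bits, so n ≤ 2^1.6690 = 3.180 → at most 3.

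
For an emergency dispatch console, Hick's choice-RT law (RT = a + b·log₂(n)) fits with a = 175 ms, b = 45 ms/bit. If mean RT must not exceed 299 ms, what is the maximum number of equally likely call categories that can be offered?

6

Set 175 + 45·log₂ n ≤ 299 → log₂ n ≤ (299 − 175)/45 = 2.7556.
So n ≤ 2^2.7556 = 6.753; the largest integer n is 6.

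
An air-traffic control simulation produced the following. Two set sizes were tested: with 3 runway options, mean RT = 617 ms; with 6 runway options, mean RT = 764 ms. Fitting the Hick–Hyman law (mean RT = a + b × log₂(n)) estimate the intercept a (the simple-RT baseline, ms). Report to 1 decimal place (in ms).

The slope on a log₂ axis is (764 − 617) / (2.5850 − 1.5850) = 147.000 ms/bit.
a = RT₁ − b·log₂ n₁ = 617 − 147.000 × 1.5850 = 384.011 ms.

384.0 ms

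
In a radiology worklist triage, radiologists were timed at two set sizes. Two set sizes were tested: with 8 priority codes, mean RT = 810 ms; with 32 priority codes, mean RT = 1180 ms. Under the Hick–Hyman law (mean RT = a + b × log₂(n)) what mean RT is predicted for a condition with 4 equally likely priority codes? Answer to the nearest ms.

625 ms

RT is linear in log₂ n, so two points fix the line:
  b = (1180 − 810) / (log₂ 32 − log₂ 8) = 370 / (5 − 3) = 185 ms/bit
  a = 810 − 185 × 3 = 255 ms
Then RT(4) = 255 + 185 × log₂ 4 = 255 + 185 × 2 ≈ 625.000 ms.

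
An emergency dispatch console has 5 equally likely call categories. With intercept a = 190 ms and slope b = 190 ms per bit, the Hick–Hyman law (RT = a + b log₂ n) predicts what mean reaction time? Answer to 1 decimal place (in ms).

log₂(5) = 2.3219 bits, so RT = 190 + 190 × 2.3219 ≈ 631.166 ms.

631.2 ms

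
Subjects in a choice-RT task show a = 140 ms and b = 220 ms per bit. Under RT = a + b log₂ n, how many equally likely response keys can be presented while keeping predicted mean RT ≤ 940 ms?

Information budget: (940 − 140)/220 = 3.6364 bits, so n ≤ 2^3.6364 = 12.435 → at most 12.

12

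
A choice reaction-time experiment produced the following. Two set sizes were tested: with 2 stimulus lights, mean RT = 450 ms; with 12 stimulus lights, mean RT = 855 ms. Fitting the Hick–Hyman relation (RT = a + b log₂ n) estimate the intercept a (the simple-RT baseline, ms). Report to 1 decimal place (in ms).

293.3 ms

The slope on a log₂ axis is (855 − 450) / (3.5850 − 1) = 156.675 ms/bit.
a = RT₁ − b·log₂ n₁ = 450 − 156.675 × 1 = 293.325 ms.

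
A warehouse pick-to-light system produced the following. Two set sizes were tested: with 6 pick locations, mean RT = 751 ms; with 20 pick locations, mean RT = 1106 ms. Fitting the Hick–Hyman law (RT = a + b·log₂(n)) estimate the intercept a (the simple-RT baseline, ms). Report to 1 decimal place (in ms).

222.7 ms

The slope on a log₂ axis is (1106 − 751) / (4.3219 − 2.5850) = 204.379 ms/bit.
Intercept: a = 751 − 204.379·log₂(6) = 222.687 ms.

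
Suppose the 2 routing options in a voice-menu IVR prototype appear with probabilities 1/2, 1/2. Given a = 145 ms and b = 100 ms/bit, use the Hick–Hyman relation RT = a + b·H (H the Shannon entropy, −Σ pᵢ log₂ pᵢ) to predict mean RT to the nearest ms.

H = −Σ pᵢ log₂ pᵢ = 0.5·1 + 0.5·1 = 1.000 bits.
RT = 145 + 100 × 1.000 = 245.00 ms.

245 ms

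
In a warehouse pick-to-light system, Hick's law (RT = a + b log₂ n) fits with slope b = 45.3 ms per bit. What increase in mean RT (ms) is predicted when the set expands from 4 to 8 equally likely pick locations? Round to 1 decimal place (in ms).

45.3 ms

Only the slope matters, since a is common to both: ΔRT = b·log₂(n₂/n₁).
log₂(8) − log₂(4) = log₂(8/4) = log₂(2) = 1.
ΔRT = 45.3 × 1.0000 = 45.300 ms.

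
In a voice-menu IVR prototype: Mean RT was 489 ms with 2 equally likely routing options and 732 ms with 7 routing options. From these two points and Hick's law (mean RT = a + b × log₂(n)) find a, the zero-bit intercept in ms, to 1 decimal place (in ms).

354.5 ms

Slope: b = (732 − 489) / (log₂ 7 − log₂ 2) = 243/1.8074 = 134.451 ms/bit.
Intercept: a = 489 − 134.451·log₂(2) = 354.549 ms.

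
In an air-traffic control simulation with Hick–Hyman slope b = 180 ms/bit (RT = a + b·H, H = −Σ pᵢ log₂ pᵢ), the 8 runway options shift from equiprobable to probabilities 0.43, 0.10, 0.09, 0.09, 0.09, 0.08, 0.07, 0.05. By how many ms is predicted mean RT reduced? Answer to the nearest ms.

The RT saving is b·ΔH. Equiprobable H₀ = log₂(8) = 3.0000 bits; with the given probabilities H = 2.5699 bits.
b·(H₀ − H) = 180 × (3.0000 − 2.5699) = 77.42 ms.

77 ms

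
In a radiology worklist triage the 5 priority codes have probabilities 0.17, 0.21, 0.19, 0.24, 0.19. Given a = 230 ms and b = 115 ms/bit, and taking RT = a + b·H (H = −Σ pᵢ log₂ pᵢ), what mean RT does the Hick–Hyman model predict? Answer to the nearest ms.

496 ms

H = 0.17·log₂(1/0.17) + 0.21·log₂(1/0.21) + 0.19·log₂(1/0.19) + 0.24·log₂(1/0.24) + 0.19·log₂(1/0.19) = 2.3120 bits.
RT = 230 + 115 × 2.3120 = 495.88 ms.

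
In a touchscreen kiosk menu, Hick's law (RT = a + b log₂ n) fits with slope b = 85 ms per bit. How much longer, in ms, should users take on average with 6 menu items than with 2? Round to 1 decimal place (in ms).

134.7 ms

Only the slope matters, since a is common to both: ΔRT = b·log₂(n₂/n₁).
log₂(6) − log₂(2) = 2.5850 − 1 = 1.5850.
ΔRT = 85 × 1.5850 = 134.722 ms.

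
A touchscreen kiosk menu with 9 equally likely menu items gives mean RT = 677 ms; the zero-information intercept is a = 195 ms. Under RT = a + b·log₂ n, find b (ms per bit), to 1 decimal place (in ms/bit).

9 alternatives carry log₂ 9 = 3.1699 bits; the choice cost is 677 − 195 = 482 ms, so b = 482/3.1699 = 152.054 ms/bit.

152.1 ms/bit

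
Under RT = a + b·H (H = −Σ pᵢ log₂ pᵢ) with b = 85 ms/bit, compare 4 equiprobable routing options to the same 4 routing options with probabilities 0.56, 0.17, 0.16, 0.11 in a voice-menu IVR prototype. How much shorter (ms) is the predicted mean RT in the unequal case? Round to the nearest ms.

28 ms

Equiprobable entropy H₀ = log₂ 4 = 2.0000 bits.
Skewed entropy H = −Σ pᵢ log₂ pᵢ = 1.6763 bits.
ΔRT = b·(H₀ − H) = 85 × 0.3237 = 27.51 ms.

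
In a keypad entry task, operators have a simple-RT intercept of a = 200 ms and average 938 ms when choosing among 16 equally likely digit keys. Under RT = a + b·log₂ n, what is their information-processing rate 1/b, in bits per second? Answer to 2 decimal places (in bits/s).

Choice component = 938 − 200 = 738 ms over log₂(16) = 4 bits.
b = 738 / 4 = 184.500 ms/bit, so 1/b = 5.420 bits/s.

5.42 bits/s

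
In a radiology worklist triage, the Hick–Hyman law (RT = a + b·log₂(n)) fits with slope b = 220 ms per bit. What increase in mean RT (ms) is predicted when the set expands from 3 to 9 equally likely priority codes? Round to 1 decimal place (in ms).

The intercept a cancels: ΔRT = b·(log₂ n₂ − log₂ n₁) = b·log₂(n₂/n₁).
log₂(9) − log₂(3) = 3.1699 − 1.5850 = 1.5850.
ΔRT = 220 × 1.5850 = 348.692 ms.

348.7 ms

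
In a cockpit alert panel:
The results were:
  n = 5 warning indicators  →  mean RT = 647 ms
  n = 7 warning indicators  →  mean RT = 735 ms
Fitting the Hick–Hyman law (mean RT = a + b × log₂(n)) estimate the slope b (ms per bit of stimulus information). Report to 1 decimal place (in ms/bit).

181.3 ms/bit

The slope on a log₂ axis is (735 − 647) / (2.8074 − 2.3219) = 181.284 ms/bit.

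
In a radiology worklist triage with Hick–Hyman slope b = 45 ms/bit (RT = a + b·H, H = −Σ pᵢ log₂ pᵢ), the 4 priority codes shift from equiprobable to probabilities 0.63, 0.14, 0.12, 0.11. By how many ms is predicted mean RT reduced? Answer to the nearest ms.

21 ms

Equiprobable entropy H₀ = log₂ 4 = 2.0000 bits.
Skewed entropy H = −Σ pᵢ log₂ pᵢ = 1.5344 bits.
ΔRT = b·(H₀ − H) = 45 × 0.4656 = 20.95 ms.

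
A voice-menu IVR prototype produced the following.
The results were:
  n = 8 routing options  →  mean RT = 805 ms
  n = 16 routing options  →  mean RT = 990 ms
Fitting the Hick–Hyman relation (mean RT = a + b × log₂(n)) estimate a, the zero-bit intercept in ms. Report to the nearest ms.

250 ms

Slope: b = (990 − 805) / (log₂ 16 − log₂ 8) = 185/1.0000 = 185 ms/bit.
Intercept: a = 805 − 185·log₂(8) = 250.000 ms.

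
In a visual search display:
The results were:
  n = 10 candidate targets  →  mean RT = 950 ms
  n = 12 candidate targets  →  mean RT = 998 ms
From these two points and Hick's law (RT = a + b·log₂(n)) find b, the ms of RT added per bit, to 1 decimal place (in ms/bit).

The slope on a log₂ axis is (998 − 950) / (3.5850 − 3.3219) = 182.486 ms/bit.

182.5 ms/bit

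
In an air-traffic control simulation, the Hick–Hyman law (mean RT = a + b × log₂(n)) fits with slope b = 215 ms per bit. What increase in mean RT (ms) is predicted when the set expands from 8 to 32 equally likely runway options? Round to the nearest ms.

The intercept a cancels: ΔRT = b·(log₂ n₂ − log₂ n₁) = b·log₂(n₂/n₁).
log₂(32) − log₂(8) = log₂(32/8) = log₂(4) = 2.
ΔRT = 215 × 2.0000 = 430.000 ms.

430 ms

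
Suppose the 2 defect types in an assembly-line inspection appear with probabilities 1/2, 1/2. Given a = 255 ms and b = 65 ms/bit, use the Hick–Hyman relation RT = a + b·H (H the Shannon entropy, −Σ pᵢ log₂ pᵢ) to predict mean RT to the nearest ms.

320 ms

H = −Σ pᵢ log₂ pᵢ = 0.5·1 + 0.5·1 = 1.000 bits.
RT = 255 + 65 × 1.000 = 320.00 ms.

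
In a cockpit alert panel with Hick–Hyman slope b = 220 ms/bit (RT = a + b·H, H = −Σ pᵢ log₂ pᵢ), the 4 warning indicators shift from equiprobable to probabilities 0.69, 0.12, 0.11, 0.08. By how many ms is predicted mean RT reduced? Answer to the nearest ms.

137 ms

Equiprobable entropy H₀ = log₂ 4 = 2.0000 bits.
Skewed entropy H = −Σ pᵢ log₂ pᵢ = 1.3782 bits.
ΔRT = b·(H₀ − H) = 220 × 0.6218 = 136.79 ms.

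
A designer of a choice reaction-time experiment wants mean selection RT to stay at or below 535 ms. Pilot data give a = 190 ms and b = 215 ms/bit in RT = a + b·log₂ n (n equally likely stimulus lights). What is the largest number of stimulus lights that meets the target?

215·log₂ n ≤ 535 − 190 = 345, giving log₂ n ≤ 1.6047 and n ≤ 3.041. The largest whole number is 3.

3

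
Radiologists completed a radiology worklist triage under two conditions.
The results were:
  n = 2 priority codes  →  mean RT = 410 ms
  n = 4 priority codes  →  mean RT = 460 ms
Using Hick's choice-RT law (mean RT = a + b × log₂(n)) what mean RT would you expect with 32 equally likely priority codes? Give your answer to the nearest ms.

610 ms

Solve the two-equation system in a and b:
  b = (460 − 410) / (log₂ 4 − log₂ 2) = 50 / (2 − 1) = 50 ms/bit
  a = 410 − 50 × 1 = 360 ms
Then RT(32) = 360 + 50 × log₂ 32 = 360 + 50 × 5 ≈ 610.000 ms.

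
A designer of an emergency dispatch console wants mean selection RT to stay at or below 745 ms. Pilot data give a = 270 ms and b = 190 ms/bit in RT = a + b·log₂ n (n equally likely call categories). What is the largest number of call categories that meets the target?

5

190·log₂ n ≤ 745 − 270 = 475, giving log₂ n ≤ 2.5000 and n ≤ 5.657. The largest whole number is 5.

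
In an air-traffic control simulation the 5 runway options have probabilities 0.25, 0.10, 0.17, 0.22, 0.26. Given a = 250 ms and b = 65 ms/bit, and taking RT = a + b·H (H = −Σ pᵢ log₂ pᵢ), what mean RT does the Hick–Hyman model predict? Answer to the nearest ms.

396 ms

H = 0.25·log₂(1/0.25) + 0.10·log₂(1/0.10) + 0.17·log₂(1/0.17) + 0.22·log₂(1/0.22) + 0.26·log₂(1/0.26) = 2.2526 bits.
RT = 250 + 65 × 2.2526 = 396.42 ms.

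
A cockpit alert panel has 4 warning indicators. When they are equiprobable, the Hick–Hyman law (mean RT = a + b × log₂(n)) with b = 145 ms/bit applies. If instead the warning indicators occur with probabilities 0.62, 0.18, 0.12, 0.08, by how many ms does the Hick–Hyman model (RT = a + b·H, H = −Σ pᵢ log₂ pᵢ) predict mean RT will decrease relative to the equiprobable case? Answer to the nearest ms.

68 ms

Equiprobable entropy H₀ = log₂ 4 = 2.0000 bits.
Skewed entropy H = −Σ pᵢ log₂ pᵢ = 1.5315 bits.
ΔRT = b·(H₀ − H) = 145 × 0.4685 = 67.94 ms.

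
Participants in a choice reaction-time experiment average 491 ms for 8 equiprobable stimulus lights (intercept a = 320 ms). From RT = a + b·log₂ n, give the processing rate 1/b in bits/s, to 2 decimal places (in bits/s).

17.54 bits/s

Choice component = 491 − 320 = 171 ms over log₂(8) = 3 bits.
b = 171 / 3 = 57.000 ms/bit, so 1/b = 17.544 bits/s.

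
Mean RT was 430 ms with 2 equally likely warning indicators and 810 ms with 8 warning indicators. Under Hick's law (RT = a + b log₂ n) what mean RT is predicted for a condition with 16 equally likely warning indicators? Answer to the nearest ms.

1000 ms

Solve the two-equation system in a and b:
  b = (810 − 430) / (log₂ 8 − log₂ 2) = 380 / (3 − 1) = 190 ms/bit
  a = 430 − 190 × 1 = 240 ms
Then RT(16) = 240 + 190 × log₂ 16 = 240 + 190 × 4 ≈ 1000.000 ms.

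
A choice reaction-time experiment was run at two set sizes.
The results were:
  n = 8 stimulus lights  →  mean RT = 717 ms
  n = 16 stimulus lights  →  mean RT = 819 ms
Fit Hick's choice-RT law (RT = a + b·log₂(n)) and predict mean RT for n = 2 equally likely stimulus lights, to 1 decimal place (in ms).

RT is linear in log₂ n, so two points fix the line:
  b = (819 − 717) / (log₂ 16 − log₂ 8) = 102 / (4 − 3) = 102.000 ms/bit
  a = 717 − 102.000 × 3 = 411.000 ms
Then RT(2) = 411.000 + 102.000 × log₂ 2 = 411.000 + 102.000 × 1 ≈ 513.000 ms.

513.0 ms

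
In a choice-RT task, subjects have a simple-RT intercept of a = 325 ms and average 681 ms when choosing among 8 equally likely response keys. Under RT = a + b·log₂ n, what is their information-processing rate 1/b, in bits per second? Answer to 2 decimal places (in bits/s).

8.43 bits/s

Choice component = 681 − 325 = 356 ms over log₂(8) = 3 bits.
b = 356 / 3 = 118.667 ms/bit, so 1/b = 8.427 bits/s.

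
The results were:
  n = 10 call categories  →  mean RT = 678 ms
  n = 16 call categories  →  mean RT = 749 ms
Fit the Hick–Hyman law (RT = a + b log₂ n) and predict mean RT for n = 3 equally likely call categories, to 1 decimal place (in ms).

With log₂ n on the abscissa the relation is linear; from the two conditions:
  b = (749 − 678) / (log₂ 16 − log₂ 10) = 71 / (4 − 3.3219) = 104.709 ms/bit
  a = 678 − 104.709 × 3.3219 = 330.165 ms
Then RT(3) = 330.165 + 104.709 × log₂ 3 = 330.165 + 104.709 × 1.5850 ≈ 496.125 ms.

496.1 ms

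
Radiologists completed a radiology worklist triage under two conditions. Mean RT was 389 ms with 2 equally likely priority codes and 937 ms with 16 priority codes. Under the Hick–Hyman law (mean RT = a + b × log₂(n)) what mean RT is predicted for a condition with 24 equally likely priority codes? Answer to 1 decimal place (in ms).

RT is linear in log₂ n, so two points fix the line:
  b = (937 − 389) / (log₂ 16 − log₂ 2) = 548 / (4 − 1) = 182.667 ms/bit
  a = 389 − 182.667 × 1 = 206.333 ms
Then RT(24) = 206.333 + 182.667 × log₂ 24 = 206.333 + 182.667 × 4.5850 ≈ 1043.853 ms.

1043.9 ms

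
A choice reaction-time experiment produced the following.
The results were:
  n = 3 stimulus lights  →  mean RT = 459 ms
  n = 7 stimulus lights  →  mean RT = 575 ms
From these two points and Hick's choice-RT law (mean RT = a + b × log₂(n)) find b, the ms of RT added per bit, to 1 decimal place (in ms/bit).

b = (RT₂ − RT₁)/(log₂ n₂ − log₂ n₁) = (575 − 459)/(2.8074 − 1.5850) = 94.896 ms/bit.

94.9 ms/bit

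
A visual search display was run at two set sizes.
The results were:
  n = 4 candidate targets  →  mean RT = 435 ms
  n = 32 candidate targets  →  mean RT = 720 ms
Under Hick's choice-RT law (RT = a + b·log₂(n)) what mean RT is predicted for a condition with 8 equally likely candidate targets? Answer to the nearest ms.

Solve the two-equation system in a and b:
  b = (720 − 435) / (log₂ 32 − log₂ 4) = 285 / (5 − 2) = 95 ms/bit
  a = 435 − 95 × 2 = 245 ms
Then RT(8) = 245 + 95 × log₂ 8 = 245 + 95 × 3 ≈ 530.000 ms.

530 ms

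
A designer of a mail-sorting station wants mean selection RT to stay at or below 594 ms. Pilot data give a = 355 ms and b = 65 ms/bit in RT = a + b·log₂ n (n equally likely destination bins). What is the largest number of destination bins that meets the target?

12

65·log₂ n ≤ 594 − 355 = 239, giving log₂ n ≤ 3.6769 and n ≤ 12.790. The largest whole number is 12.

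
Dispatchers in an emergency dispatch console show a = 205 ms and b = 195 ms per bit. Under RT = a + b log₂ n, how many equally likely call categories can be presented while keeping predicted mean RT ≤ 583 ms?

3

Information budget: (583 − 205)/195 = 1.9385 bits, so n ≤ 2^1.9385 = 3.833 → at most 3.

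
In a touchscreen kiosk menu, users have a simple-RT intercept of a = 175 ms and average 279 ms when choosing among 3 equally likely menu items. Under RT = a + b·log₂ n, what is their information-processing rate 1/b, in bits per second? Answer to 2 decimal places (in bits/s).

b = (279 − 175)/log₂ 3 = 104/1.5850 = 65.617 ms per bit = 0.06562 s/bit; the reciprocal is 15.240 bits/s.

15.24 bits/s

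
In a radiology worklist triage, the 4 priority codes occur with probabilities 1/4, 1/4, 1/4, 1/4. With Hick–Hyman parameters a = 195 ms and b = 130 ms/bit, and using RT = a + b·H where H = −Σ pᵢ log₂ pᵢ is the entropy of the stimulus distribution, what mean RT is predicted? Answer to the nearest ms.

H = −Σ pᵢ log₂ pᵢ = 0.25·2 + 0.25·2 + 0.25·2 + 0.25·2 = 2.000 bits.
RT = 195 + 130 × 2.000 = 455.00 ms.

455 ms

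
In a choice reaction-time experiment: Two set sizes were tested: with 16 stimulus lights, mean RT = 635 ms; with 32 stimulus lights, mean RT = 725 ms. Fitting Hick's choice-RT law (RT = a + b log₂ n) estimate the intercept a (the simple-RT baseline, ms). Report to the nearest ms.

275 ms

The slope on a log₂ axis is (725 − 635) / (5 − 4) = 90 ms/bit.
Intercept: a = 635 − 90·log₂(16) = 275.000 ms.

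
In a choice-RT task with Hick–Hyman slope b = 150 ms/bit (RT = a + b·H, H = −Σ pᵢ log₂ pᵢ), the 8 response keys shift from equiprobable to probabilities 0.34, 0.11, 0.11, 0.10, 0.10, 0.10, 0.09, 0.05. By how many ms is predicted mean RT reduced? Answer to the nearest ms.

Equiprobable entropy H₀ = log₂ 8 = 3.0000 bits.
Skewed entropy H = −Σ pᵢ log₂ pᵢ = 2.7551 bits.
ΔRT = b·(H₀ − H) = 150 × 0.2449 = 36.74 ms.

37 ms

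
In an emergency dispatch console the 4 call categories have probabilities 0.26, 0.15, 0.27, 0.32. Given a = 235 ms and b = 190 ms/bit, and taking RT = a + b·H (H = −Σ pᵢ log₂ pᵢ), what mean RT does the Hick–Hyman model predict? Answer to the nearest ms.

H = 0.26·log₂(1/0.26) + 0.15·log₂(1/0.15) + 0.27·log₂(1/0.27) + 0.32·log₂(1/0.32) = 1.9519 bits.
RT = 235 + 190 × 1.9519 = 605.86 ms.

606 ms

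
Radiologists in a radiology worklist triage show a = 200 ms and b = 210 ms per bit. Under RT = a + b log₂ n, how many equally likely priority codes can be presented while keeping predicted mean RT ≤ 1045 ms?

16

Set 200 + 210·log₂ n ≤ 1045 → log₂ n ≤ (1045 − 200)/210 = 4.0238.
So n ≤ 2^4.0238 = 16.266; the largest integer n is 16.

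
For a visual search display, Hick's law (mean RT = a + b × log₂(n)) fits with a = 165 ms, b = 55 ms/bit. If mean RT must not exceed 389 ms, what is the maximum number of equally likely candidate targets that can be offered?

16

Information budget: (389 − 165)/55 = 4.0727 bits, so n ≤ 2^4.0727 = 16.827 → at most 16.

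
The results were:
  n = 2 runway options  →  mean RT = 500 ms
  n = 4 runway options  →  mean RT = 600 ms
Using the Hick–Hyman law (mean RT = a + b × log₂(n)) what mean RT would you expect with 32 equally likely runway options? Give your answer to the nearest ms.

Fit slope and intercept:
  b = (600 − 500) / (log₂ 4 − log₂ 2) = 100 / (2 − 1) = 100 ms/bit
  a = 500 − 100 × 1 = 400 ms
Then RT(32) = 400 + 100 × log₂ 32 = 400 + 100 × 5 ≈ 900.000 ms.

900 ms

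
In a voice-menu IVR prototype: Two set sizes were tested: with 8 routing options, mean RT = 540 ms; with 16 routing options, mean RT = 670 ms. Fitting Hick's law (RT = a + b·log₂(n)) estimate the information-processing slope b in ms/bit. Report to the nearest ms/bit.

Slope: b = (670 − 540) / (log₂ 16 − log₂ 8) = 130/1.0000 = 130 ms/bit.

130 ms/bit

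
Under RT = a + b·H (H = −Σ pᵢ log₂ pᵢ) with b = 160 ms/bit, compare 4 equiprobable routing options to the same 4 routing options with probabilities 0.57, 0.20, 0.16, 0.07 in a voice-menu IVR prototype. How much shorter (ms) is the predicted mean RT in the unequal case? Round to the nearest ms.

Equiprobable entropy H₀ = log₂ 4 = 2.0000 bits.
Skewed entropy H = −Σ pᵢ log₂ pᵢ = 1.6182 bits.
ΔRT = b·(H₀ − H) = 160 × 0.3818 = 61.09 ms.

61 ms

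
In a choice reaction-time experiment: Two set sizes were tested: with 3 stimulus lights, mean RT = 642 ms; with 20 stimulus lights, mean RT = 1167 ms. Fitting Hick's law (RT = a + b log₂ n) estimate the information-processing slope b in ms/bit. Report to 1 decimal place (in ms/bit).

b = (RT₂ − RT₁)/(log₂ n₂ − log₂ n₁) = (1167 − 642)/(4.3219 − 1.5850) = 191.818 ms/bit.

191.8 ms/bit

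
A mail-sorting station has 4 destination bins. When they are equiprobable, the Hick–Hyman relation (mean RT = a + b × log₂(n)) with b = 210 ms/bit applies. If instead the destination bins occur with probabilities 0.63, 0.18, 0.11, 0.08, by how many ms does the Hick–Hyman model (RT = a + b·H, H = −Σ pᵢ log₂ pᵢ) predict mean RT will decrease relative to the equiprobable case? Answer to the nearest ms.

Equiprobable entropy H₀ = log₂ 4 = 2.0000 bits.
Skewed entropy H = −Σ pᵢ log₂ pᵢ = 1.5070 bits.
ΔRT = b·(H₀ − H) = 210 × 0.4930 = 103.52 ms.

104 ms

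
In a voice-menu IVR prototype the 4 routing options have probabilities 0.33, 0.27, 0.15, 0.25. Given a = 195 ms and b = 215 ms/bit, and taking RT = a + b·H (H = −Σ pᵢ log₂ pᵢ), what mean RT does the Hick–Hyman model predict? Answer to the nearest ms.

Entropy contributions −pᵢ log₂ pᵢ: 0.5278, 0.5100, 0.4105, 0.5000; sum H = 1.9484 bits.
RT = a + bH = 195 + 215·1.9484 = 613.90 ms.

614 ms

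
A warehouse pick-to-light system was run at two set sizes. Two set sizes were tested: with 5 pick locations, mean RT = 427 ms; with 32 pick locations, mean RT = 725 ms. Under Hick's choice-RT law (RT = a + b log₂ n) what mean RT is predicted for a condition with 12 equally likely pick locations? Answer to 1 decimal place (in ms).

RT is linear in log₂ n, so two points fix the line:
  b = (725 − 427) / (log₂ 32 − log₂ 5) = 298 / (5 − 2.3219) = 111.274 ms/bit
  a = 427 − 111.274 × 2.3219 = 168.630 ms
Then RT(12) = 168.630 + 111.274 × log₂ 12 = 168.630 + 111.274 × 3.5850 ≈ 567.543 ms.

567.5 ms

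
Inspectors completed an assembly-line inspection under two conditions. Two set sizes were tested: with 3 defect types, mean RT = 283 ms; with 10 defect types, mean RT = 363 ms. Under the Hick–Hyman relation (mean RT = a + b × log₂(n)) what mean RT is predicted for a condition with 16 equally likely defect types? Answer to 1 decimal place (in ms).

Solve the two-equation system in a and b:
  b = (363 − 283) / (log₂ 10 − log₂ 3) = 80 / (3.3219 − 1.5850) = 46.057 ms/bit
  a = 283 − 46.057 × 1.5850 = 210.001 ms
Then RT(16) = 210.001 + 46.057 × log₂ 16 = 210.001 + 46.057 × 4 ≈ 394.230 ms.

394.2 ms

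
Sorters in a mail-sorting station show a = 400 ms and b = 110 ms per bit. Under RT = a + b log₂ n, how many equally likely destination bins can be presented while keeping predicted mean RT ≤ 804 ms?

Information budget: (804 − 400)/110 = 3.6727 bits, so n ≤ 2^3.6727 = 12.753 → at most 12.

12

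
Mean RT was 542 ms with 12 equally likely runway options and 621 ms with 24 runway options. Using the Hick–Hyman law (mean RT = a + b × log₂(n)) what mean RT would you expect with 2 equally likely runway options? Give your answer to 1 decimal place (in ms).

337.8 ms

With log₂ n on the abscissa the relation is linear; from the two conditions:
  b = (621 − 542) / (log₂ 24 − log₂ 12) = 79 / (4.5850 − 3.5850) = 79.000 ms/bit
  a = 542 − 79.000 × 3.5850 = 258.788 ms
Then RT(2) = 258.788 + 79.000 × log₂ 2 = 258.788 + 79.000 × 1 ≈ 337.788 ms.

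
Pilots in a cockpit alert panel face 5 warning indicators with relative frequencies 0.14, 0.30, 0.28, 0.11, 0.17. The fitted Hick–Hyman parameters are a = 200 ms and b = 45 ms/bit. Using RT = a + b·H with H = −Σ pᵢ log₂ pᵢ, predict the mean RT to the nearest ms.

H = 0.14·log₂(1/0.14) + 0.30·log₂(1/0.30) + 0.28·log₂(1/0.28) + 0.11·log₂(1/0.11) + 0.17·log₂(1/0.17) = 2.2173 bits.
RT = 200 + 45 × 2.2173 = 299.78 ms.

300 ms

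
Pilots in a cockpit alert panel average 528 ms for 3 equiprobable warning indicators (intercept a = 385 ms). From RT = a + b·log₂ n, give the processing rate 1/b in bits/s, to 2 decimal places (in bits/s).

Choice component = 528 − 385 = 143 ms over log₂(3) = 1.5850 bits.
b = 143 / 1.5850 = 90.223 ms/bit, so 1/b = 11.084 bits/s.

11.08 bits/s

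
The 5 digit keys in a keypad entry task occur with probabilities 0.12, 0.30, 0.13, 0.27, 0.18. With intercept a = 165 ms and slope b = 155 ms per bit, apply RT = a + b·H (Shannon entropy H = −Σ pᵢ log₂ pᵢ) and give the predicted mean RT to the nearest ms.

Entropy contributions −pᵢ log₂ pᵢ: 0.3671, 0.5211, 0.3826, 0.5100, 0.4453; sum H = 2.2261 bits.
RT = a + bH = 165 + 155·2.2261 = 510.05 ms.

510 ms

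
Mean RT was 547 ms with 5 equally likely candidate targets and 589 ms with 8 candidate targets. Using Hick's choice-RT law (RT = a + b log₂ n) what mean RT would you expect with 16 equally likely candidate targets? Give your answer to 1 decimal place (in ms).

650.9 ms

RT is linear in log₂ n, so two points fix the line:
  b = (589 − 547) / (log₂ 8 − log₂ 5) = 42 / (3 − 2.3219) = 61.940 ms/bit
  a = 547 − 61.940 × 2.3219 = 403.179 ms
Then RT(16) = 403.179 + 61.940 × log₂ 16 = 403.179 + 61.940 × 4 ≈ 650.940 ms.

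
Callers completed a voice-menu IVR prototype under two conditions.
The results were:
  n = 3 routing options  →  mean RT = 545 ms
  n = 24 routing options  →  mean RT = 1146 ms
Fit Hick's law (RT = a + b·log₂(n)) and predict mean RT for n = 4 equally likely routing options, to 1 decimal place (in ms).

Fit slope and intercept:
  b = (1146 − 545) / (log₂ 24 − log₂ 3) = 601 / (4.5850 − 1.5850) = 200.333 ms/bit
  a = 545 − 200.333 × 1.5850 = 227.479 ms
Then RT(4) = 227.479 + 200.333 × log₂ 4 = 227.479 + 200.333 × 2 ≈ 628.146 ms.

628.1 ms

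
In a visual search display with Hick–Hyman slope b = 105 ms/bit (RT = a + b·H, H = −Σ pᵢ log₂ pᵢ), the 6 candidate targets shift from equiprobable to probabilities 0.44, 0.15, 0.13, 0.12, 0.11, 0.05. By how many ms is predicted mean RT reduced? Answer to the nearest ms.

35 ms

The RT saving is b·ΔH. Equiprobable H₀ = log₂(6) = 2.5850 bits; with the given probabilities H = 2.2478 bits.
b·(H₀ − H) = 105 × (2.5850 − 2.2478) = 35.40 ms.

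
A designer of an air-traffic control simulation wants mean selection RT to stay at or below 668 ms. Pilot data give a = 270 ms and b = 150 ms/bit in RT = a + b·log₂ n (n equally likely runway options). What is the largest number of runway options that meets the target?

Set 270 + 150·log₂ n ≤ 668 → log₂ n ≤ (668 − 270)/150 = 2.6533.
So n ≤ 2^2.6533 = 6.291; the largest integer n is 6.

6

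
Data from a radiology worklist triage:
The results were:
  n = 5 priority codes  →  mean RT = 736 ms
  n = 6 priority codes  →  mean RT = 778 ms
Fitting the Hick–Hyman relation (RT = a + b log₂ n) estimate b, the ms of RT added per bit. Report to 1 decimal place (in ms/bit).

159.7 ms/bit

The slope on a log₂ axis is (778 − 736) / (2.5850 − 2.3219) = 159.675 ms/bit.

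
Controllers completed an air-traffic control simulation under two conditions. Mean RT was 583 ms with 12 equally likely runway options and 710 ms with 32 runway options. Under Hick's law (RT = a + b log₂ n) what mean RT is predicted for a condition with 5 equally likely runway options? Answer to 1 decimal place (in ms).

With log₂ n on the abscissa the relation is linear; from the two conditions:
  b = (710 − 583) / (log₂ 32 − log₂ 12) = 127 / (5 − 3.5850) = 89.750 ms/bit
  a = 583 − 89.750 × 3.5850 = 261.249 ms
Then RT(5) = 261.249 + 89.750 × log₂ 5 = 261.249 + 89.750 × 2.3219 ≈ 469.642 ms.

469.6 ms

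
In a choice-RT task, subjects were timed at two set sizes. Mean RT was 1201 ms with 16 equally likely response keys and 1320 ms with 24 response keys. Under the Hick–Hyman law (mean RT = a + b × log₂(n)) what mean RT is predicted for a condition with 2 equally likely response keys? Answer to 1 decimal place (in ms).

With log₂ n on the abscissa the relation is linear; from the two conditions:
  b = (1320 − 1201) / (log₂ 24 − log₂ 16) = 119 / (4.5850 − 4) = 203.432 ms/bit
  a = 1201 − 203.432 × 4 = 387.273 ms
Then RT(2) = 387.273 + 203.432 × log₂ 2 = 387.273 + 203.432 × 1 ≈ 590.704 ms.

590.7 ms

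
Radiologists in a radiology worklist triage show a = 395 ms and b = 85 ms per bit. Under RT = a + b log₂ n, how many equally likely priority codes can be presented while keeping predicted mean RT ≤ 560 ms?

3

Set 395 + 85·log₂ n ≤ 560 → log₂ n ≤ (560 − 395)/85 = 1.9412.
So n ≤ 2^1.9412 = 3.840; the largest integer n is 3.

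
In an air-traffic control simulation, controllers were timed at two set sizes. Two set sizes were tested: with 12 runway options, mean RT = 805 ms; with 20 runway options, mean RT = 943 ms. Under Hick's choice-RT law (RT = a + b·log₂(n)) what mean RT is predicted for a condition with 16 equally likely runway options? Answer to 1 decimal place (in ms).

RT is linear in log₂ n, so two points fix the line:
  b = (943 − 805) / (log₂ 20 − log₂ 12) = 138 / (4.3219 − 3.5850) = 187.254 ms/bit
  a = 805 − 187.254 × 3.5850 = 133.700 ms
Then RT(16) = 133.700 + 187.254 × log₂ 16 = 133.700 + 187.254 × 4 ≈ 882.718 ms.

882.7 ms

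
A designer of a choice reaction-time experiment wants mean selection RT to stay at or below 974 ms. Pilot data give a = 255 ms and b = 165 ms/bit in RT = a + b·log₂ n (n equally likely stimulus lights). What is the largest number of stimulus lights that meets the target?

Information budget: (974 − 255)/165 = 4.3576 bits, so n ≤ 2^4.3576 = 20.500 → at most 20.

20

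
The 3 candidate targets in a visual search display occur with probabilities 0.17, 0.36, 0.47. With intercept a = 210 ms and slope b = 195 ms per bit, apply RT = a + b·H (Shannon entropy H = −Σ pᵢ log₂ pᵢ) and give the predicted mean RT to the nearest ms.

Entropy contributions −pᵢ log₂ pᵢ: 0.4346, 0.5306, 0.5120; sum H = 1.4772 bits.
RT = a + bH = 210 + 195·1.4772 = 498.05 ms.

498 ms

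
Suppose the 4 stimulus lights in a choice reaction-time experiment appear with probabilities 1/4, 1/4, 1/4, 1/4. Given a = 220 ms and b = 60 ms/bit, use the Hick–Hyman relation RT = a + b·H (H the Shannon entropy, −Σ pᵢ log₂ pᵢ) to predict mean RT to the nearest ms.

Each term −pᵢ log₂ pᵢ: 0.25·2 + 0.25·2 + 0.25·2 + 0.25·2; summed, H = 2.000 bits.
Mean RT = a + bH = 220 + 60·2.000 = 340.00 ms.

340 ms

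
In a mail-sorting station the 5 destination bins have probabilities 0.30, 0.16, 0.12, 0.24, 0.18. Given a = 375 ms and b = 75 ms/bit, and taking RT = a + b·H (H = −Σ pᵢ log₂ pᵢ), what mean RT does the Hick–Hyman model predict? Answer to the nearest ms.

Entropy contributions −pᵢ log₂ pᵢ: 0.5211, 0.4230, 0.3671, 0.4941, 0.4453; sum H = 2.2506 bits.
RT = a + bH = 375 + 75·2.2506 = 543.80 ms.

544 ms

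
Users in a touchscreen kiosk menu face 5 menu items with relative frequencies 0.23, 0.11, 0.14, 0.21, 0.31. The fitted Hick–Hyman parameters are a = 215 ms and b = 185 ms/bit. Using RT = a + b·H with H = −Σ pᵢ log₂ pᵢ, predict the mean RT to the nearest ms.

H = 0.23·log₂(1/0.23) + 0.11·log₂(1/0.11) + 0.14·log₂(1/0.14) + 0.21·log₂(1/0.21) + 0.31·log₂(1/0.31) = 2.2317 bits.
RT = 215 + 185 × 2.2317 = 627.86 ms.

628 ms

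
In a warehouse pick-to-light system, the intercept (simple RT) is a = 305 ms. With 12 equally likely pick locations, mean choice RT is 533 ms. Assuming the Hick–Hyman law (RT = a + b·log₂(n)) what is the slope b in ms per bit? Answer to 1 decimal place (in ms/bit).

63.6 ms/bit

b = (533 − 305) / log₂(12) = 228 / 3.5850 = 63.599 ms/bit.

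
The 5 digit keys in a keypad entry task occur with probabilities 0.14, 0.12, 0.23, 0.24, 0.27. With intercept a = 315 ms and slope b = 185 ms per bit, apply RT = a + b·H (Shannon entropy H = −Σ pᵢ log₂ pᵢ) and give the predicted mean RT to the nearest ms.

H = 0.14·log₂(1/0.14) + 0.12·log₂(1/0.12) + 0.23·log₂(1/0.23) + 0.24·log₂(1/0.24) + 0.27·log₂(1/0.27) = 2.2560 bits.
RT = 315 + 185 × 2.2560 = 732.36 ms.

732 ms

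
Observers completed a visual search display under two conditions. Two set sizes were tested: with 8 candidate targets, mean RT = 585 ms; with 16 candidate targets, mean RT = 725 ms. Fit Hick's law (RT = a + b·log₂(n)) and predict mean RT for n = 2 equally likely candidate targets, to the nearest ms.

305 ms

RT is linear in log₂ n, so two points fix the line:
  b = (725 − 585) / (log₂ 16 − log₂ 8) = 140 / (4 − 3) = 140 ms/bit
  a = 585 − 140 × 3 = 165 ms
Then RT(2) = 165 + 140 × log₂ 2 = 165 + 140 × 1 ≈ 305.000 ms.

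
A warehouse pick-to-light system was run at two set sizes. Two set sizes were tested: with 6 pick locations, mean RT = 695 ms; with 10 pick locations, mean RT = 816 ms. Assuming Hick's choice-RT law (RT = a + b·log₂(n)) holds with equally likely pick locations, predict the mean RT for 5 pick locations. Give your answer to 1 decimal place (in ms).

651.8 ms

RT is linear in log₂ n, so two points fix the line:
  b = (816 − 695) / (log₂ 10 − log₂ 6) = 121 / (3.3219 − 2.5850) = 164.187 ms/bit
  a = 695 − 164.187 × 2.5850 = 270.583 ms
Then RT(5) = 270.583 + 164.187 × log₂ 5 = 270.583 + 164.187 × 2.3219 ≈ 651.813 ms.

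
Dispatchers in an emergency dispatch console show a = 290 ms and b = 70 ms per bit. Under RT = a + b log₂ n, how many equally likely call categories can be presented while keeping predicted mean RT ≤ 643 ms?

32

Information budget: (643 − 290)/70 = 5.0429 bits, so n ≤ 2^5.0429 = 32.965 → at most 32.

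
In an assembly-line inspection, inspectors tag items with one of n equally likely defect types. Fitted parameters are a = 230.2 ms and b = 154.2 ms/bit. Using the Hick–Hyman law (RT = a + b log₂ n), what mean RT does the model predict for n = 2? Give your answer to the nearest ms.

log₂(2) = 1 bits, so RT = 230.2 + 154.2 × 1 ≈ 384.400 ms.

384 ms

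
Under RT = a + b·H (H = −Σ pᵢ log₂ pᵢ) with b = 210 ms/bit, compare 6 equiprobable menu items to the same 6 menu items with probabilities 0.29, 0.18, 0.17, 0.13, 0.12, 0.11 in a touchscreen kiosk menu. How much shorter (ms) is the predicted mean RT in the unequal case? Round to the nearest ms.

18 ms

Equiprobable entropy H₀ = log₂ 6 = 2.5850 bits.
Skewed entropy H = −Σ pᵢ log₂ pᵢ = 2.4978 bits.
ΔRT = b·(H₀ − H) = 210 × 0.0872 = 18.30 ms.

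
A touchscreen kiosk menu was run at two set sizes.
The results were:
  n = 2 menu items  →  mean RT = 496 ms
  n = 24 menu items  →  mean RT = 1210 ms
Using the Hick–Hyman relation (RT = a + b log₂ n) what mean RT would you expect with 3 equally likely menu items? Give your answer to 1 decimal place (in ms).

612.5 ms

RT is linear in log₂ n, so two points fix the line:
  b = (1210 − 496) / (log₂ 24 − log₂ 2) = 714 / (4.5850 − 1) = 199.165 ms/bit
  a = 496 − 199.165 × 1 = 296.835 ms
Then RT(3) = 296.835 + 199.165 × log₂ 3 = 296.835 + 199.165 × 1.5850 ≈ 612.504 ms.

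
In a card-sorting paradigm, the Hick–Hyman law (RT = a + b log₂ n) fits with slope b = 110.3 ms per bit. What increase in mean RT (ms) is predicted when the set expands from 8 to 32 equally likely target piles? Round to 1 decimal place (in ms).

220.6 ms

The intercept a cancels: ΔRT = b·(log₂ n₂ − log₂ n₁) = b·log₂(n₂/n₁).
log₂(32) − log₂(8) = log₂(32/8) = log₂(4) = 2.
ΔRT = 110.3 × 2.0000 = 220.600 ms.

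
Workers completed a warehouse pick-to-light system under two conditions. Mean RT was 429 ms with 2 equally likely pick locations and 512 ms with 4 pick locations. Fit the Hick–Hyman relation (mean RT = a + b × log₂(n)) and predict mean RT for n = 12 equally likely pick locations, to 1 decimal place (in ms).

643.6 ms

Solve the two-equation system in a and b:
  b = (512 − 429) / (log₂ 4 − log₂ 2) = 83 / (2 − 1) = 83.000 ms/bit
  a = 429 − 83.000 × 1 = 346.000 ms
Then RT(12) = 346.000 + 83.000 × log₂ 12 = 346.000 + 83.000 × 3.5850 ≈ 643.552 ms.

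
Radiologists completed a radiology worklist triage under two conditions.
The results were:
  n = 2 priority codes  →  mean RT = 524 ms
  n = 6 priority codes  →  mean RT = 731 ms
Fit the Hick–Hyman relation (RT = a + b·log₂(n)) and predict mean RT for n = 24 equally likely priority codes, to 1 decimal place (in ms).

992.2 ms

Solve the two-equation system in a and b:
  b = (731 − 524) / (log₂ 6 − log₂ 2) = 207 / (2.5850 − 1) = 130.602 ms/bit
  a = 524 − 130.602 × 1 = 393.398 ms
Then RT(24) = 393.398 + 130.602 × log₂ 24 = 393.398 + 130.602 × 4.5850 ≈ 992.205 ms.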